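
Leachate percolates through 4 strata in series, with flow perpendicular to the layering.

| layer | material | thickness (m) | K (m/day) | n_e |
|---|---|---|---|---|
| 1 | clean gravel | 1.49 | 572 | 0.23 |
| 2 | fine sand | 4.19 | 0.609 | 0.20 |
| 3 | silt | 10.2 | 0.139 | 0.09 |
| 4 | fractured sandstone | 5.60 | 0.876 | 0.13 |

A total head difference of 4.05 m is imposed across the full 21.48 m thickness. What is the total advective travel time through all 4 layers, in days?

With flow normal to the layers, continuity requires the same specific discharge q through every layer.
Σ(b_i/K_i) = 1.49/572 + 4.19/0.609 + 10.2/0.139 + 5.60/0.876 = 86.66 d.
q = Δh / Σ(b_i/K_i) = 4.05 / 86.66 = 0.04674 m/day.
In each layer the seepage velocity is v_i = q/n_i, so the layer transit time is t_i = b_i·n_i / q:
  layer 1 (clean gravel): t_1 = 1.49 × 0.23 / 0.04674 = 7.333 d
  layer 2 (fine sand): t_2 = 4.19 × 0.20 / 0.04674 = 17.93 d
  layer 3 (silt): t_3 = 10.2 × 0.09 / 0.04674 = 19.64 d
  layer 4 (fractured sandstone): t_4 = 5.60 × 0.13 / 0.04674 = 15.58 d
Total t = Σ t_i = 60.48 days.

60.5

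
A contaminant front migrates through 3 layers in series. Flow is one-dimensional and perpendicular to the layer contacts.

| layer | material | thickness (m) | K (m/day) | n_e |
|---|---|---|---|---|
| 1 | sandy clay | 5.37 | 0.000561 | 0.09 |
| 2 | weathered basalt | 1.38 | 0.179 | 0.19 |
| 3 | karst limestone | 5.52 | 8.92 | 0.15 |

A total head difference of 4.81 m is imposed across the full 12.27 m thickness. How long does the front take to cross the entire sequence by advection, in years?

With flow normal to the layers, continuity requires the same specific discharge q through every layer.
Σ(b_i/K_i) = 5.37/0.000561 + 1.38/0.179 + 5.52/8.92 = 9581 d.
q = Δh / Σ(b_i/K_i) = 4.81 / 9581 = 0.0005021 m/day.
In each layer the seepage velocity is v_i = q/n_i, so the layer transit time is t_i = b_i·n_i / q:
  layer 1 (sandy clay): t_1 = 5.37 × 0.09 / 0.0005021 = 962.6 d
  layer 2 (weathered basalt): t_2 = 1.38 × 0.19 / 0.0005021 = 522.2 d
  layer 3 (karst limestone): t_3 = 5.52 × 0.15 / 0.0005021 = 1649 d
Total t = Σ t_i = 3134 days = 8.581 years.

8.58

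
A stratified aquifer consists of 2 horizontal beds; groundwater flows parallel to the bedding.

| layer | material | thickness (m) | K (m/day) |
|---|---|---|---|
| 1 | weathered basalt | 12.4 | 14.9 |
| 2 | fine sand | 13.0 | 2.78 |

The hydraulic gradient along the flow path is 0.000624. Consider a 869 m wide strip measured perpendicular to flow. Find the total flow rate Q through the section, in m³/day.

Flow is parallel to layering, so each bed carries its own Darcy discharge and the transmissivities add.
Σ(K_i·b_i) = 14.9×12.4 + 2.78×13.0 = 220.9 m²/day.
Hydraulic gradient i = 0.000624.
Q = Σ(K_i·b_i) · W · i = 220.9 × 869 × 0.0006240 = 119.8 m³/day.

120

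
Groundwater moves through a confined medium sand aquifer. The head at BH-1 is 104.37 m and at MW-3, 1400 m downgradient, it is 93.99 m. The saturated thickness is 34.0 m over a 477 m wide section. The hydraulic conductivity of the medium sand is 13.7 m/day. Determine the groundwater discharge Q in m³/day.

Cross-sectional area A = 477 × 34.0 = 16218 m².
Hydraulic gradient i = (104.37 − 93.99) / 1400 = 10.38 / 1400 = 0.007414.
Darcy's law: Q = K · A · i = 13.70 × 16218 × 0.007414 = 1647 m³/day.

1650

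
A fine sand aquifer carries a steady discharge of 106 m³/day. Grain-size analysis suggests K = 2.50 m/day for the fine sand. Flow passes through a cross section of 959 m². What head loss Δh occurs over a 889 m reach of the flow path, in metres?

39.3

From Q = K·A·i, i = Q / (K·A) = 106 / (2.500 × 959.0) = 0.04421.
Head loss Δh = i · L = 0.04421 × 889 = 39.31 m.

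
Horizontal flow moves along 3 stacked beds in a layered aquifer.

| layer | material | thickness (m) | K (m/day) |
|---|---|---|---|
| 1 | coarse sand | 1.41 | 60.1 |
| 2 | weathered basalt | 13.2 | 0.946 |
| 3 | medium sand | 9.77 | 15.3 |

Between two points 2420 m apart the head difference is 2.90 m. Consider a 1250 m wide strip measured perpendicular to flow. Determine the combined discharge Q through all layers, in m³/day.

370

Flow is parallel to layering, so each bed carries its own Darcy discharge and the transmissivities add.
Σ(K_i·b_i) = 60.1×1.41 + 0.946×13.2 + 15.3×9.77 = 246.7 m²/day.
Hydraulic gradient i = Δh / L = 2.90 / 2420 = 0.001198.
Q = Σ(K_i·b_i) · W · i = 246.7 × 1250 × 0.001198 = 369.6 m³/day.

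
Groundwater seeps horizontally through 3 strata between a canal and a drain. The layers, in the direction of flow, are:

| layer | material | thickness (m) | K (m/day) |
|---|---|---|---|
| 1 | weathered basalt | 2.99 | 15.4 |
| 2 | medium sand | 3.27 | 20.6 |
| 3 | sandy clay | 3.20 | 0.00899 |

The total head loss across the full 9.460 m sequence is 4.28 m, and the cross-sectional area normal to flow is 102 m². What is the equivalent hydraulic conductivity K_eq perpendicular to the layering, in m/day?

0.0266

Flow is perpendicular to layering, so the layers act in series and the equivalent K is the thickness-weighted harmonic mean.
Total thickness L = 2.99 + 3.27 + 3.20 = 9.460 m.
Σ(b_i/K_i) = 2.99/15.4 + 3.27/20.6 + 3.20/0.00899 = 356.3 d.
K_eq = L / Σ(b_i/K_i) = 9.460 / 356.3 = 0.02655 m/day.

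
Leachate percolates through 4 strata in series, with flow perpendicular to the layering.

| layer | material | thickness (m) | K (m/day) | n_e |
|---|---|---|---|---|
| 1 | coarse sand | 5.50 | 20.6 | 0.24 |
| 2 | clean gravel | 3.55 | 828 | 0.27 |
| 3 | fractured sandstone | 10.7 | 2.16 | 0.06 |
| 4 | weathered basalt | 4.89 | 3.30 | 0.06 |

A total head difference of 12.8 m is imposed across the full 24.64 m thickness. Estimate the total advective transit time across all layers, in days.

With flow normal to the layers, continuity requires the same specific discharge q through every layer.
Σ(b_i/K_i) = 5.50/20.6 + 3.55/828 + 10.7/2.16 + 4.89/3.30 = 6.707 d.
q = Δh / Σ(b_i/K_i) = 12.8 / 6.707 = 1.909 m/day.
In each layer the seepage velocity is v_i = q/n_i, so the layer transit time is t_i = b_i·n_i / q:
  layer 1 (coarse sand): t_1 = 5.50 × 0.24 / 1.909 = 0.6916 d
  layer 2 (clean gravel): t_2 = 3.55 × 0.27 / 1.909 = 0.5022 d
  layer 3 (fractured sandstone): t_3 = 10.7 × 0.06 / 1.909 = 0.3364 d
  layer 4 (weathered basalt): t_4 = 4.89 × 0.06 / 1.909 = 0.1537 d
Total t = Σ t_i = 1.684 days.

1.68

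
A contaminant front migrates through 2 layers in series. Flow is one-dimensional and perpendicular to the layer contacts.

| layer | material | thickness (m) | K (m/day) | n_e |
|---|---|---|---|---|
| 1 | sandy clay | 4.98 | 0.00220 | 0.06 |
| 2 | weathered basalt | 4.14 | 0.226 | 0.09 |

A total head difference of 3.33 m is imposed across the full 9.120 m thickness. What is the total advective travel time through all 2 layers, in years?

With flow normal to the layers, continuity requires the same specific discharge q through every layer.
Σ(b_i/K_i) = 4.98/0.00220 + 4.14/0.226 = 2282 d.
q = Δh / Σ(b_i/K_i) = 3.33 / 2282 = 0.001459 m/day.
In each layer the seepage velocity is v_i = q/n_i, so the layer transit time is t_i = b_i·n_i / q:
  layer 1 (sandy clay): t_1 = 4.98 × 0.06 / 0.001459 = 204.8 d
  layer 2 (weathered basalt): t_2 = 4.14 × 0.09 / 0.001459 = 255.3 d
Total t = Σ t_i = 460.1 days = 1.260 years.

1.26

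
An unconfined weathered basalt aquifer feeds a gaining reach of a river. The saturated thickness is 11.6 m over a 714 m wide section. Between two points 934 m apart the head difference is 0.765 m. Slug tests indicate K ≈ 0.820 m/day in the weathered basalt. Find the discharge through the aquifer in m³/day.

Cross-sectional area A = 714 × 11.6 = 8282 m².
Hydraulic gradient i = Δh / L = 0.765 / 934 = 0.0008191.
Darcy's law: Q = K · A · i = 0.8200 × 8282 × 0.0008191 = 5.563 m³/day.

5.56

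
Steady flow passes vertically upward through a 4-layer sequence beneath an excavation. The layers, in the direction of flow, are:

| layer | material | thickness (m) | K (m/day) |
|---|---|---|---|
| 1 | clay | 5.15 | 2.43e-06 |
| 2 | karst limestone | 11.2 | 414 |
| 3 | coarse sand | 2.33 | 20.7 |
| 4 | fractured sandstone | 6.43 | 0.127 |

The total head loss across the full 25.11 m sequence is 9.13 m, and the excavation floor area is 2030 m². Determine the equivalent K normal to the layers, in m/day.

Flow is perpendicular to layering, so the layers act in series and the equivalent K is the thickness-weighted harmonic mean.
Total thickness L = 5.15 + 11.2 + 2.33 + 6.43 = 25.11 m.
Σ(b_i/K_i) = 5.15/2.43e-06 + 11.2/414 + 2.33/20.7 + 6.43/0.127 = 2.119e+06 d.
K_eq = L / Σ(b_i/K_i) = 25.11 / 2.119e+06 = 1.185e-05 m/day.

1.18e-05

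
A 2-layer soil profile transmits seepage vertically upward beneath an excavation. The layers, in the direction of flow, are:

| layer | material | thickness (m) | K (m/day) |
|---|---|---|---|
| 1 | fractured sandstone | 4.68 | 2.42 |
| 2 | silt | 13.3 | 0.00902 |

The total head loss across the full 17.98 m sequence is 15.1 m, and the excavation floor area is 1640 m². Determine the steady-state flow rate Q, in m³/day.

16.8

Flow is perpendicular to layering, so the layers act in series and the equivalent K is the thickness-weighted harmonic mean.
Total thickness L = 4.68 + 13.3 = 17.98 m.
Σ(b_i/K_i) = 4.68/2.42 + 13.3/0.00902 = 1476 d.
K_eq = L / Σ(b_i/K_i) = 17.98 / 1476 = 0.01218 m/day.
Q = K_eq · A · (Δh/L) = 0.01218 × 1640 × (15.1/17.98) = 16.77 m³/day.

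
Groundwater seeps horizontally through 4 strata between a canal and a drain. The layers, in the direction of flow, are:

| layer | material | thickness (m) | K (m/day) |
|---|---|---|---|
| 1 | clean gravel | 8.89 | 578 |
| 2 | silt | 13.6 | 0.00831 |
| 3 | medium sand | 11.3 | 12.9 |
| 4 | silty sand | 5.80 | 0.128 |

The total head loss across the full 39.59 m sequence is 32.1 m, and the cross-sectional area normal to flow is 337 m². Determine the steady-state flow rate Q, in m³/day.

Flow is perpendicular to layering, so the layers act in series and the equivalent K is the thickness-weighted harmonic mean.
Total thickness L = 8.89 + 13.6 + 11.3 + 5.80 = 39.59 m.
Σ(b_i/K_i) = 8.89/578 + 13.6/0.00831 + 11.3/12.9 + 5.80/0.128 = 1683 d.
K_eq = L / Σ(b_i/K_i) = 39.59 / 1683 = 0.02353 m/day.
Q = K_eq · A · (Δh/L) = 0.02353 × 337 × (32.1/39.59) = 6.428 m³/day.

6.43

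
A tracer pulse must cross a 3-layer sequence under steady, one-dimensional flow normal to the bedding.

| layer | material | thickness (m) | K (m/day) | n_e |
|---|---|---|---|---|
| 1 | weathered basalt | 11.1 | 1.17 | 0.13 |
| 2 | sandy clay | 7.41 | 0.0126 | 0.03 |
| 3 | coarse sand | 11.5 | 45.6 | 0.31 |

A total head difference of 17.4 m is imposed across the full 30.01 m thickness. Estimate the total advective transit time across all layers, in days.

With flow normal to the layers, continuity requires the same specific discharge q through every layer.
Σ(b_i/K_i) = 11.1/1.17 + 7.41/0.0126 + 11.5/45.6 = 597.8 d.
q = Δh / Σ(b_i/K_i) = 17.4 / 597.8 = 0.02911 m/day.
In each layer the seepage velocity is v_i = q/n_i, so the layer transit time is t_i = b_i·n_i / q:
  layer 1 (weathered basalt): t_1 = 11.1 × 0.13 / 0.02911 = 49.58 d
  layer 2 (sandy clay): t_2 = 7.41 × 0.03 / 0.02911 = 7.638 d
  layer 3 (coarse sand): t_3 = 11.5 × 0.31 / 0.02911 = 122.5 d
Total t = Σ t_i = 179.7 days.

180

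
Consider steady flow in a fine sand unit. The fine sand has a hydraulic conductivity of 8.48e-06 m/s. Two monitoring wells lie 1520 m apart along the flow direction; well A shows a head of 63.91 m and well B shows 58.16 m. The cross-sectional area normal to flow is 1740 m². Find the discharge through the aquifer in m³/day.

Convert K: 8.48e-06 m/s × 86400 = 0.7327 m/day.
Hydraulic gradient i = (63.91 − 58.16) / 1520 = 5.75 / 1520 = 0.003783.
Darcy's law: Q = K · A · i = 0.7327 × 1740 × 0.003783 = 4.823 m³/day.

4.82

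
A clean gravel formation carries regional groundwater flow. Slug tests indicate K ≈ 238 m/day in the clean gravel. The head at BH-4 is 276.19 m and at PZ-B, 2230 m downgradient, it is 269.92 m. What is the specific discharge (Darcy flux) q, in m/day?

Hydraulic gradient i = (276.19 − 269.92) / 2230 = 6.27 / 2230 = 0.002812.
Specific discharge q = K · i = 238.0 × 0.002812 = 0.6692 m/day.

0.669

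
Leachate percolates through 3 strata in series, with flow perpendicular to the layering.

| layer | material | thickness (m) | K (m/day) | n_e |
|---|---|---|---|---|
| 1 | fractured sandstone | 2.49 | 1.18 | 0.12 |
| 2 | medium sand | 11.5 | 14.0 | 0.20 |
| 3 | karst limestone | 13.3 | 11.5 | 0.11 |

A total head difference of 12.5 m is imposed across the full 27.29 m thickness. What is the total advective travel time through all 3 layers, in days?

With flow normal to the layers, continuity requires the same specific discharge q through every layer.
Σ(b_i/K_i) = 2.49/1.18 + 11.5/14.0 + 13.3/11.5 = 4.088 d.
q = Δh / Σ(b_i/K_i) = 12.5 / 4.088 = 3.058 m/day.
In each layer the seepage velocity is v_i = q/n_i, so the layer transit time is t_i = b_i·n_i / q:
  layer 1 (fractured sandstone): t_1 = 2.49 × 0.12 / 3.058 = 0.09772 d
  layer 2 (medium sand): t_2 = 11.5 × 0.20 / 3.058 = 0.7522 d
  layer 3 (karst limestone): t_3 = 13.3 × 0.11 / 3.058 = 0.4785 d
Total t = Σ t_i = 1.328 days.

1.33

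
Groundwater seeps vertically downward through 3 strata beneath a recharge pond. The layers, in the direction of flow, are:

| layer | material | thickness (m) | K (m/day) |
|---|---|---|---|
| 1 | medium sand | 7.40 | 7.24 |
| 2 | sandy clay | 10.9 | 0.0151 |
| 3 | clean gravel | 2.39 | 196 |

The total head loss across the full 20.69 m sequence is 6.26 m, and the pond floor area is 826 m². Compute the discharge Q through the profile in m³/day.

Flow is perpendicular to layering, so the layers act in series and the equivalent K is the thickness-weighted harmonic mean.
Total thickness L = 7.40 + 10.9 + 2.39 = 20.69 m.
Σ(b_i/K_i) = 7.40/7.24 + 10.9/0.0151 + 2.39/196 = 722.9 d.
K_eq = L / Σ(b_i/K_i) = 20.69 / 722.9 = 0.02862 m/day.
Q = K_eq · A · (Δh/L) = 0.02862 × 826 × (6.26/20.69) = 7.153 m³/day.

7.15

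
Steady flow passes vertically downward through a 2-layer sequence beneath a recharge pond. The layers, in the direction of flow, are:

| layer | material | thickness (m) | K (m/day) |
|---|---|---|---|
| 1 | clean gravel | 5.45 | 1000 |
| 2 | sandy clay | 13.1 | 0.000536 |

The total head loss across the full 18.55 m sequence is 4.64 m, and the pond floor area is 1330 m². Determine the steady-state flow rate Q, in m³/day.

Flow is perpendicular to layering, so the layers act in series and the equivalent K is the thickness-weighted harmonic mean.
Total thickness L = 5.45 + 13.1 = 18.55 m.
Σ(b_i/K_i) = 5.45/1000 + 13.1/0.000536 = 24440 d.
K_eq = L / Σ(b_i/K_i) = 18.55 / 24440 = 0.0007590 m/day.
Q = K_eq · A · (Δh/L) = 0.0007590 × 1330 × (4.64/18.55) = 0.2525 m³/day.

0.253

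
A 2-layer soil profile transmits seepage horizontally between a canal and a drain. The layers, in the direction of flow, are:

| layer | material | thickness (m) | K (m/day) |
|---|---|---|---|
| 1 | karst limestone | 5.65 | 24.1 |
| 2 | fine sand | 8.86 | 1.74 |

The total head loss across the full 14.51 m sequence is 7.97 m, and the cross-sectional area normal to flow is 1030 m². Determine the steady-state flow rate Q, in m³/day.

Flow is perpendicular to layering, so the layers act in series and the equivalent K is the thickness-weighted harmonic mean.
Total thickness L = 5.65 + 8.86 = 14.51 m.
Σ(b_i/K_i) = 5.65/24.1 + 8.86/1.74 = 5.326 d.
K_eq = L / Σ(b_i/K_i) = 14.51 / 5.326 = 2.724 m/day.
Q = K_eq · A · (Δh/L) = 2.724 × 1030 × (7.97/14.51) = 1541 m³/day.

1540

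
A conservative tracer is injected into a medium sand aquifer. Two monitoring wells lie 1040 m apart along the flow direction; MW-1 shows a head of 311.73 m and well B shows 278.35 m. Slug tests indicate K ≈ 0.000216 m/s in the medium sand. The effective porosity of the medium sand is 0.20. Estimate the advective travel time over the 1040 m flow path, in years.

Convert K: 0.000216 m/s × 86400 = 18.66 m/day.
Hydraulic gradient i = (311.73 − 278.35) / 1040 = 33.38 / 1040 = 0.03210.
Darcy flux q = K · i = 18.66 × 0.03210 = 0.5990 m/day.
Seepage velocity v = q / n_e = 0.5990 / 0.20 = 2.995 m/day.
Travel time t = L / v = 1040 / 2.995 = 347.3 days = 0.9507 years.

0.951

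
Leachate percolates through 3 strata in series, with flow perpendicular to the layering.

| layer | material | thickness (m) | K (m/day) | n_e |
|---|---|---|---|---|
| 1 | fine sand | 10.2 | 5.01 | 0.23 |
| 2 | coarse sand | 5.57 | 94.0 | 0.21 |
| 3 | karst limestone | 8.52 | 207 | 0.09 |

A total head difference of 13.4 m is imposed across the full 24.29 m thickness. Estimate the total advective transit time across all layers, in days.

0.683

With flow normal to the layers, continuity requires the same specific discharge q through every layer.
Σ(b_i/K_i) = 10.2/5.01 + 5.57/94.0 + 8.52/207 = 2.136 d.
q = Δh / Σ(b_i/K_i) = 13.4 / 2.136 = 6.272 m/day.
In each layer the seepage velocity is v_i = q/n_i, so the layer transit time is t_i = b_i·n_i / q:
  layer 1 (fine sand): t_1 = 10.2 × 0.23 / 6.272 = 0.3740 d
  layer 2 (coarse sand): t_2 = 5.57 × 0.21 / 6.272 = 0.1865 d
  layer 3 (karst limestone): t_3 = 8.52 × 0.09 / 6.272 = 0.1222 d
Total t = Σ t_i = 0.6828 days.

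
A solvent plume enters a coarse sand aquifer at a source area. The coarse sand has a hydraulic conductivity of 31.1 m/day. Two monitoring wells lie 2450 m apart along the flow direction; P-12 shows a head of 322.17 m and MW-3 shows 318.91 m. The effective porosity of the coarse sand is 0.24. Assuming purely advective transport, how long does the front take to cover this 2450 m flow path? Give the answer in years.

Hydraulic gradient i = (322.17 − 318.91) / 2450 = 3.26 / 2450 = 0.001331.
Darcy flux q = K · i = 31.10 × 0.001331 = 0.04138 m/day.
Seepage velocity v = q / n_e = 0.04138 / 0.24 = 0.1724 m/day.
Travel time t = L / v = 2450 / 0.1724 = 14209 days = 38.90 years.

38.9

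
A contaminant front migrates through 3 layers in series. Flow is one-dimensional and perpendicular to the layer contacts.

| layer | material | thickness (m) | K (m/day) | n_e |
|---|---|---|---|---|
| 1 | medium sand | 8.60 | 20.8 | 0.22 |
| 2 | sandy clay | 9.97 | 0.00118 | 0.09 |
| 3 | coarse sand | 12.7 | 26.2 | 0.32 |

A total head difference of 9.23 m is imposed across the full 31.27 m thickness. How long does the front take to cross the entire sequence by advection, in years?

With flow normal to the layers, continuity requires the same specific discharge q through every layer.
Σ(b_i/K_i) = 8.60/20.8 + 9.97/0.00118 + 12.7/26.2 = 8450 d.
q = Δh / Σ(b_i/K_i) = 9.23 / 8450 = 0.001092 m/day.
In each layer the seepage velocity is v_i = q/n_i, so the layer transit time is t_i = b_i·n_i / q:
  layer 1 (medium sand): t_1 = 8.60 × 0.22 / 0.001092 = 1732 d
  layer 2 (sandy clay): t_2 = 9.97 × 0.09 / 0.001092 = 821.5 d
  layer 3 (coarse sand): t_3 = 12.7 × 0.32 / 0.001092 = 3721 d
Total t = Σ t_i = 6274 days = 17.18 years.

17.2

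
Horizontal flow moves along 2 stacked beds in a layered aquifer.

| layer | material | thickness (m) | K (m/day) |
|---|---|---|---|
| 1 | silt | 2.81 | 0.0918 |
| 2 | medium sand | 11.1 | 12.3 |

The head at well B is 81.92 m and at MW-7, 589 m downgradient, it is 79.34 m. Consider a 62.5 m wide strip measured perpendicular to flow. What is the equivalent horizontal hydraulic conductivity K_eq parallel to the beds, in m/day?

Flow is parallel to layering, so each bed carries its own Darcy discharge and the transmissivities add.
Σ(K_i·b_i) = 0.0918×2.81 + 12.3×11.1 = 136.8 m²/day.
Total thickness b = 13.91 m, so K_eq = Σ(K_i·b_i)/b = 9.834 m/day.

9.83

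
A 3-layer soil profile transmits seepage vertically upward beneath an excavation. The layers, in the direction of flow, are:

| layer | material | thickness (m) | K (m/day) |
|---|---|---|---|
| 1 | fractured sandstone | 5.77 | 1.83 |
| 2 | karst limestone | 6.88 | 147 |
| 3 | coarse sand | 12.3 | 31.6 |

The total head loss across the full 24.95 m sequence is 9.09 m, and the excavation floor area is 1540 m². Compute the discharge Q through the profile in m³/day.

Flow is perpendicular to layering, so the layers act in series and the equivalent K is the thickness-weighted harmonic mean.
Total thickness L = 5.77 + 6.88 + 12.3 = 24.95 m.
Σ(b_i/K_i) = 5.77/1.83 + 6.88/147 + 12.3/31.6 = 3.589 d.
K_eq = L / Σ(b_i/K_i) = 24.95 / 3.589 = 6.952 m/day.
Q = K_eq · A · (Δh/L) = 6.952 × 1540 × (9.09/24.95) = 3900 m³/day.

3900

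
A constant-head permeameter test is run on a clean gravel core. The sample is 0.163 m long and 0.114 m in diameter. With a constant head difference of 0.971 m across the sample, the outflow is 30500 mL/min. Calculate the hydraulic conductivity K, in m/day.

Cross-sectional area A = π·(d/2)² = π × (0.114/2)² = 0.01021 m².
Convert discharge: 30500 mL/min = 0.0005083 m³/s.
Darcy's law rearranged: K = Q·L / (A·Δh) = 0.0005083 × 0.163 / (0.01021 × 0.971) = 0.008360 m/s = 722.3 m/day.

722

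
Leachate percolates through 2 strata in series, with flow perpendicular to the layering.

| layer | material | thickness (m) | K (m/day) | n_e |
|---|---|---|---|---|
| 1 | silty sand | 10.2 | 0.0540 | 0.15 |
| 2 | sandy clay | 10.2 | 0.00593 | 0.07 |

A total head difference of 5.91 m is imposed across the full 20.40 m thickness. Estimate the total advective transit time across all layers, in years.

With flow normal to the layers, continuity requires the same specific discharge q through every layer.
Σ(b_i/K_i) = 10.2/0.0540 + 10.2/0.00593 = 1909 d.
q = Δh / Σ(b_i/K_i) = 5.91 / 1909 = 0.003096 m/day.
In each layer the seepage velocity is v_i = q/n_i, so the layer transit time is t_i = b_i·n_i / q:
  layer 1 (silty sand): t_1 = 10.2 × 0.15 / 0.003096 = 494.2 d
  layer 2 (sandy clay): t_2 = 10.2 × 0.07 / 0.003096 = 230.6 d
Total t = Σ t_i = 724.8 days = 1.984 years.

1.98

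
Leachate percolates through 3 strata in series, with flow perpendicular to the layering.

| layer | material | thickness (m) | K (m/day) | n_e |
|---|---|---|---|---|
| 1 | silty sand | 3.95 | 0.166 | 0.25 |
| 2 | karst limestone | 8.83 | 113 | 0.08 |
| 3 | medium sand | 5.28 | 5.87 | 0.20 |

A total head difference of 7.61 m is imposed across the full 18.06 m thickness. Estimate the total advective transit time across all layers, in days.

With flow normal to the layers, continuity requires the same specific discharge q through every layer.
Σ(b_i/K_i) = 3.95/0.166 + 8.83/113 + 5.28/5.87 = 24.77 d.
q = Δh / Σ(b_i/K_i) = 7.61 / 24.77 = 0.3072 m/day.
In each layer the seepage velocity is v_i = q/n_i, so the layer transit time is t_i = b_i·n_i / q:
  layer 1 (silty sand): t_1 = 3.95 × 0.25 / 0.3072 = 3.215 d
  layer 2 (karst limestone): t_2 = 8.83 × 0.08 / 0.3072 = 2.300 d
  layer 3 (medium sand): t_3 = 5.28 × 0.20 / 0.3072 = 3.438 d
Total t = Σ t_i = 8.952 days.

8.95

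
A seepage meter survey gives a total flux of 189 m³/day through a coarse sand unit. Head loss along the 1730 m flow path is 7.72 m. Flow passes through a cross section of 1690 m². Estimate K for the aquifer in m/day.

Hydraulic gradient i = Δh / L = 7.72 / 1730 = 0.004462.
From Q = K·A·i, K = Q / (A·i) = 189 / (1690 × 0.004462) = 25.06 m/day.

25.1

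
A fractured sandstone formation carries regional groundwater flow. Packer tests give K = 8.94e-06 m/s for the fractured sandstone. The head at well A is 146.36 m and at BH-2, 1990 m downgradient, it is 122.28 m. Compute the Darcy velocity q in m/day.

0.00935

Convert K: 8.94e-06 m/s × 86400 = 0.7724 m/day.
Hydraulic gradient i = (146.36 − 122.28) / 1990 = 24.08 / 1990 = 0.01210.
Specific discharge q = K · i = 0.7724 × 0.01210 = 0.009347 m/day.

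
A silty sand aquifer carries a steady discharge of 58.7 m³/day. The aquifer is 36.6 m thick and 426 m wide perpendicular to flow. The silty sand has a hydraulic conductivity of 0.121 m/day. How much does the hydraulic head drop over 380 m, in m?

Cross-sectional area A = 426 × 36.6 = 15592 m².
From Q = K·A·i, i = Q / (K·A) = 58.7 / (0.1210 × 15592) = 0.03111.
Head loss Δh = i · L = 0.03111 × 380 = 11.82 m.

11.8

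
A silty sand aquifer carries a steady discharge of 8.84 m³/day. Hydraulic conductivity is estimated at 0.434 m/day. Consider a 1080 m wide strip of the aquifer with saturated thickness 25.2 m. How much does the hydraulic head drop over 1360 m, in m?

Cross-sectional area A = 1080 × 25.2 = 27216 m².
From Q = K·A·i, i = Q / (K·A) = 8.84 / (0.4340 × 27216) = 0.0007484.
Head loss Δh = i · L = 0.0007484 × 1360 = 1.018 m.

1.02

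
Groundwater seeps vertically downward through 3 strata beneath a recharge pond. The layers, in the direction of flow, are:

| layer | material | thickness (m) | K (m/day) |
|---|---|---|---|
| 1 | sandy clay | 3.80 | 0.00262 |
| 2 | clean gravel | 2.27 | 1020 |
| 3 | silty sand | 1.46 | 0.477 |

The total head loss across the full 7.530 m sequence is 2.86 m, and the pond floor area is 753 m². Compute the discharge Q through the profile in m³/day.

1.48

Flow is perpendicular to layering, so the layers act in series and the equivalent K is the thickness-weighted harmonic mean.
Total thickness L = 3.80 + 2.27 + 1.46 = 7.530 m.
Σ(b_i/K_i) = 3.80/0.00262 + 2.27/1020 + 1.46/0.477 = 1453 d.
K_eq = L / Σ(b_i/K_i) = 7.530 / 1453 = 0.005181 m/day.
Q = K_eq · A · (Δh/L) = 0.005181 × 753 × (2.86/7.530) = 1.482 m³/day.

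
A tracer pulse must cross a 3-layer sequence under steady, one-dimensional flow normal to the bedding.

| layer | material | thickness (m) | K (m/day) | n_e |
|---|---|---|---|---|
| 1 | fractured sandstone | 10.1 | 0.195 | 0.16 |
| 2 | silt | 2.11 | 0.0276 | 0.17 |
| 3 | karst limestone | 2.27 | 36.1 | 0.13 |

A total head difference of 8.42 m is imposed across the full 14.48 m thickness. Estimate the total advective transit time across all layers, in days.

With flow normal to the layers, continuity requires the same specific discharge q through every layer.
Σ(b_i/K_i) = 10.1/0.195 + 2.11/0.0276 + 2.27/36.1 = 128.3 d.
q = Δh / Σ(b_i/K_i) = 8.42 / 128.3 = 0.06562 m/day.
In each layer the seepage velocity is v_i = q/n_i, so the layer transit time is t_i = b_i·n_i / q:
  layer 1 (fractured sandstone): t_1 = 10.1 × 0.16 / 0.06562 = 24.63 d
  layer 2 (silt): t_2 = 2.11 × 0.17 / 0.06562 = 5.466 d
  layer 3 (karst limestone): t_3 = 2.27 × 0.13 / 0.06562 = 4.497 d
Total t = Σ t_i = 34.59 days.

34.6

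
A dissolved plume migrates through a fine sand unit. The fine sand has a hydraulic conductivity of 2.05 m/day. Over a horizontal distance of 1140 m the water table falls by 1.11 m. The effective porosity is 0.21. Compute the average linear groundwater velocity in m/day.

0.00951

Hydraulic gradient i = Δh / L = 1.11 / 1140 = 0.0009737.
Darcy flux q = K · i = 2.050 × 0.0009737 = 0.001996 m/day.
Seepage velocity v = q / n_e = 0.001996 / 0.21 = 0.009505 m/day.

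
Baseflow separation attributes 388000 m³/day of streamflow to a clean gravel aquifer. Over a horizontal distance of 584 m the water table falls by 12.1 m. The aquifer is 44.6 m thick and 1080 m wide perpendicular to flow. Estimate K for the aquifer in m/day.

Cross-sectional area A = 1080 × 44.6 = 48168 m².
Hydraulic gradient i = Δh / L = 12.1 / 584 = 0.02072.
From Q = K·A·i, K = Q / (A·i) = 388000 / (48168 × 0.02072) = 388.8 m/day.

389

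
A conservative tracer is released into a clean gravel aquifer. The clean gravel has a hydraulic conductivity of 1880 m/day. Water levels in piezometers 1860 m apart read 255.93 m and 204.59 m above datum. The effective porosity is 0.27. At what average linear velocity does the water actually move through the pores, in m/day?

Hydraulic gradient i = (255.93 − 204.59) / 1860 = 51.34 / 1860 = 0.02760.
Darcy flux q = K · i = 1880 × 0.02760 = 51.89 m/day.
Seepage velocity v = q / n_e = 51.89 / 0.27 = 192.2 m/day.

192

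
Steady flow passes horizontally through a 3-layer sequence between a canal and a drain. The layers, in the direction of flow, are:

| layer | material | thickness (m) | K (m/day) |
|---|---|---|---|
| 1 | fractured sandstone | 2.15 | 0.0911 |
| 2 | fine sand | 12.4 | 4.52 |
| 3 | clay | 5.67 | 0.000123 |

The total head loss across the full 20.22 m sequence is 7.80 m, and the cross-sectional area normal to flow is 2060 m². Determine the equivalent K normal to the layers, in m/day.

Flow is perpendicular to layering, so the layers act in series and the equivalent K is the thickness-weighted harmonic mean.
Total thickness L = 2.15 + 12.4 + 5.67 = 20.22 m.
Σ(b_i/K_i) = 2.15/0.0911 + 12.4/4.52 + 5.67/0.000123 = 46124 d.
K_eq = L / Σ(b_i/K_i) = 20.22 / 46124 = 0.0004384 m/day.

0.000438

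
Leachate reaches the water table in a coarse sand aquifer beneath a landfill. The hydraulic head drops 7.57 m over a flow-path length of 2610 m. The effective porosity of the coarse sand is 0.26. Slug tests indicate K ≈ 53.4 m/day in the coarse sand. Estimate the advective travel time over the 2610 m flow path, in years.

12.0

Hydraulic gradient i = Δh / L = 7.57 / 2610 = 0.002900.
Darcy flux q = K · i = 53.40 × 0.002900 = 0.1549 m/day.
Seepage velocity v = q / n_e = 0.1549 / 0.26 = 0.5957 m/day.
Travel time t = L / v = 2610 / 0.5957 = 4381 days = 12.00 years.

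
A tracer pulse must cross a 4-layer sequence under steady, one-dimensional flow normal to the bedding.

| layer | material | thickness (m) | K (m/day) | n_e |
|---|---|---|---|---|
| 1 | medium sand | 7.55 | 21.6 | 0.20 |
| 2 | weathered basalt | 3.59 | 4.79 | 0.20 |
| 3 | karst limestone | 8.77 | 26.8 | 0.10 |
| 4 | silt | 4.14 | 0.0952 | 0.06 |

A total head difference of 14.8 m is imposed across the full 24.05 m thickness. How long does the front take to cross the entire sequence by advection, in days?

10.2

With flow normal to the layers, continuity requires the same specific discharge q through every layer.
Σ(b_i/K_i) = 7.55/21.6 + 3.59/4.79 + 8.77/26.8 + 4.14/0.0952 = 44.91 d.
q = Δh / Σ(b_i/K_i) = 14.8 / 44.91 = 0.3295 m/day.
In each layer the seepage velocity is v_i = q/n_i, so the layer transit time is t_i = b_i·n_i / q:
  layer 1 (medium sand): t_1 = 7.55 × 0.20 / 0.3295 = 4.582 d
  layer 2 (weathered basalt): t_2 = 3.59 × 0.20 / 0.3295 = 2.179 d
  layer 3 (karst limestone): t_3 = 8.77 × 0.10 / 0.3295 = 2.661 d
  layer 4 (silt): t_4 = 4.14 × 0.06 / 0.3295 = 0.7538 d
Total t = Σ t_i = 10.18 days.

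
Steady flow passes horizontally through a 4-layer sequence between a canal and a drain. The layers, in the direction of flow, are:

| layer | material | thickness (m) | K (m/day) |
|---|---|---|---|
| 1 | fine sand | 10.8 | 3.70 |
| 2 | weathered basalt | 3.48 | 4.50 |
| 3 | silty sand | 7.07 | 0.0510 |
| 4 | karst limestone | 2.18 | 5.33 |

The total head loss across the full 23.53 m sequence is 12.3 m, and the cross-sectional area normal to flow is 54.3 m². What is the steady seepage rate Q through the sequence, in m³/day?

Flow is perpendicular to layering, so the layers act in series and the equivalent K is the thickness-weighted harmonic mean.
Total thickness L = 10.8 + 3.48 + 7.07 + 2.18 = 23.53 m.
Σ(b_i/K_i) = 10.8/3.70 + 3.48/4.50 + 7.07/0.0510 + 2.18/5.33 = 142.7 d.
K_eq = L / Σ(b_i/K_i) = 23.53 / 142.7 = 0.1649 m/day.
Q = K_eq · A · (Δh/L) = 0.1649 × 54.3 × (12.3/23.53) = 4.679 m³/day.

4.68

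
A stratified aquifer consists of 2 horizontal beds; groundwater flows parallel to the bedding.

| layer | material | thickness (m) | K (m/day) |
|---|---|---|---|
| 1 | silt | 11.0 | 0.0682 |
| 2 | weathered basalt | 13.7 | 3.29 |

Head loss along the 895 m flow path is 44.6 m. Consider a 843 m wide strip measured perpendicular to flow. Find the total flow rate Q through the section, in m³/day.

Flow is parallel to layering, so each bed carries its own Darcy discharge and the transmissivities add.
Σ(K_i·b_i) = 0.0682×11.0 + 3.29×13.7 = 45.82 m²/day.
Hydraulic gradient i = Δh / L = 44.6 / 895 = 0.04983.
Q = Σ(K_i·b_i) · W · i = 45.82 × 843 × 0.04983 = 1925 m³/day.

1920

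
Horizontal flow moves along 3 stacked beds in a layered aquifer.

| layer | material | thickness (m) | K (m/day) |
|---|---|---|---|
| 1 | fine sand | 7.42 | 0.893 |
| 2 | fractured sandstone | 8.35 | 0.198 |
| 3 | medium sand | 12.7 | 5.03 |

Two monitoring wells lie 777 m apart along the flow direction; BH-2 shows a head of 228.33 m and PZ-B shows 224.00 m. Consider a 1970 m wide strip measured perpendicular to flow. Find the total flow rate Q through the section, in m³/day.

Flow is parallel to layering, so each bed carries its own Darcy discharge and the transmissivities add.
Σ(K_i·b_i) = 0.893×7.42 + 0.198×8.35 + 5.03×12.7 = 72.16 m²/day.
Hydraulic gradient i = (228.33 − 224.00) / 777 = 4.33 / 777 = 0.005573.
Q = Σ(K_i·b_i) · W · i = 72.16 × 1970 × 0.005573 = 792.2 m³/day.

792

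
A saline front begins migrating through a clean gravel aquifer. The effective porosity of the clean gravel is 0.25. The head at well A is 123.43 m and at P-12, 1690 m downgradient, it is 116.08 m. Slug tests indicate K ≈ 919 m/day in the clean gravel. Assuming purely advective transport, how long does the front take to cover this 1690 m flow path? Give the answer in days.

106

Hydraulic gradient i = (123.43 − 116.08) / 1690 = 7.35 / 1690 = 0.004349.
Darcy flux q = K · i = 919.0 × 0.004349 = 3.997 m/day.
Seepage velocity v = q / n_e = 3.997 / 0.25 = 15.99 m/day.
Travel time t = L / v = 1690 / 15.99 = 105.7 days.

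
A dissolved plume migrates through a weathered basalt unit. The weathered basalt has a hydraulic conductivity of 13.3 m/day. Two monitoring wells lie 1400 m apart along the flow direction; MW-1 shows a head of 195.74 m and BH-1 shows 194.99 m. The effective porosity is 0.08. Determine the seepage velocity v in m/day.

Hydraulic gradient i = (195.74 − 194.99) / 1400 = 0.75 / 1400 = 0.0005357.
Darcy flux q = K · i = 13.30 × 0.0005357 = 0.007125 m/day.
Seepage velocity v = q / n_e = 0.007125 / 0.08 = 0.08906 m/day.

0.0891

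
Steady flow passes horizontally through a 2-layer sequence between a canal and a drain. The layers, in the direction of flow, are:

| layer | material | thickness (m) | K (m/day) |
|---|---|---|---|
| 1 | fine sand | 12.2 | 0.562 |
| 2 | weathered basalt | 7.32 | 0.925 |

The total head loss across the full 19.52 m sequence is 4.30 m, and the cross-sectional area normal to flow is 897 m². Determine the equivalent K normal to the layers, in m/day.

Flow is perpendicular to layering, so the layers act in series and the equivalent K is the thickness-weighted harmonic mean.
Total thickness L = 12.2 + 7.32 = 19.52 m.
Σ(b_i/K_i) = 12.2/0.562 + 7.32/0.925 = 29.62 d.
K_eq = L / Σ(b_i/K_i) = 19.52 / 29.62 = 0.6590 m/day.

0.659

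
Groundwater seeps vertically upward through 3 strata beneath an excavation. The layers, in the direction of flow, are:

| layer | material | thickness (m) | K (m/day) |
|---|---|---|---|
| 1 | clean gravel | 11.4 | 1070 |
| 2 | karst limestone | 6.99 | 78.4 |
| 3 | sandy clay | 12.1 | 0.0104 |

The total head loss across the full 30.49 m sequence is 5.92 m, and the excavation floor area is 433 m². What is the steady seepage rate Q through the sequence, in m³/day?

2.20

Flow is perpendicular to layering, so the layers act in series and the equivalent K is the thickness-weighted harmonic mean.
Total thickness L = 11.4 + 6.99 + 12.1 = 30.49 m.
Σ(b_i/K_i) = 11.4/1070 + 6.99/78.4 + 12.1/0.0104 = 1164 d.
K_eq = L / Σ(b_i/K_i) = 30.49 / 1164 = 0.02620 m/day.
Q = K_eq · A · (Δh/L) = 0.02620 × 433 × (5.92/30.49) = 2.203 m³/day.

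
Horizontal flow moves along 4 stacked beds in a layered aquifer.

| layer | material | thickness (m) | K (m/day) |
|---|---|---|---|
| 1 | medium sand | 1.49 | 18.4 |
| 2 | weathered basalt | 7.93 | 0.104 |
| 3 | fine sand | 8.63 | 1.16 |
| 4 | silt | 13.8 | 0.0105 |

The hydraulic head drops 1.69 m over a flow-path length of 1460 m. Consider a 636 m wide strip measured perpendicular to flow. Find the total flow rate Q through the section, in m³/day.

28.3

Flow is parallel to layering, so each bed carries its own Darcy discharge and the transmissivities add.
Σ(K_i·b_i) = 18.4×1.49 + 0.104×7.93 + 1.16×8.63 + 0.0105×13.8 = 38.40 m²/day.
Hydraulic gradient i = Δh / L = 1.69 / 1460 = 0.001158.
Q = Σ(K_i·b_i) · W · i = 38.40 × 636 × 0.001158 = 28.27 m³/day.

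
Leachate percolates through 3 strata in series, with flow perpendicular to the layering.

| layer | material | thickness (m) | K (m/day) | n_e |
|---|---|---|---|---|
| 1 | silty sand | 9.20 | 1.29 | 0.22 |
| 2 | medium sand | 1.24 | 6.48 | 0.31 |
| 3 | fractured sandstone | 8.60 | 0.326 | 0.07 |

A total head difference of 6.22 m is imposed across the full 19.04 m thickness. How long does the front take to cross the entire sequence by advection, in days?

16.3

With flow normal to the layers, continuity requires the same specific discharge q through every layer.
Σ(b_i/K_i) = 9.20/1.29 + 1.24/6.48 + 8.60/0.326 = 33.70 d.
q = Δh / Σ(b_i/K_i) = 6.22 / 33.70 = 0.1846 m/day.
In each layer the seepage velocity is v_i = q/n_i, so the layer transit time is t_i = b_i·n_i / q:
  layer 1 (silty sand): t_1 = 9.20 × 0.22 / 0.1846 = 10.97 d
  layer 2 (medium sand): t_2 = 1.24 × 0.31 / 0.1846 = 2.083 d
  layer 3 (fractured sandstone): t_3 = 8.60 × 0.07 / 0.1846 = 3.262 d
Total t = Σ t_i = 16.31 days.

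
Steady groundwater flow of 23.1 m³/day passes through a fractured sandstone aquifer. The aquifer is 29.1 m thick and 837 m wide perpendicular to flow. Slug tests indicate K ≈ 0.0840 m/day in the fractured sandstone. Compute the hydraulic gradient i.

0.0113

Cross-sectional area A = 837 × 29.1 = 24357 m².
From Q = K·A·i, i = Q / (K·A) = 23.1 / (0.08400 × 24357) = 0.01129.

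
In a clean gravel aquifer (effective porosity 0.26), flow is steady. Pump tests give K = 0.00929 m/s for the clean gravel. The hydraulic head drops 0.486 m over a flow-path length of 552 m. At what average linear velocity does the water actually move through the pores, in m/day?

Convert K: 0.00929 m/s × 86400 = 802.7 m/day.
Hydraulic gradient i = Δh / L = 0.486 / 552 = 0.0008804.
Darcy flux q = K · i = 802.7 × 0.0008804 = 0.7067 m/day.
Seepage velocity v = q / n_e = 0.7067 / 0.26 = 2.718 m/day.

2.72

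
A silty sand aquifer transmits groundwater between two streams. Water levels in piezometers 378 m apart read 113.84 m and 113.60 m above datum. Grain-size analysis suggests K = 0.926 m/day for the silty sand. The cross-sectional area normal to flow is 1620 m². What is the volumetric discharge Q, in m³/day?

0.952

Hydraulic gradient i = (113.84 − 113.60) / 378 = 0.24 / 378 = 0.0006349.
Darcy's law: Q = K · A · i = 0.9260 × 1620 × 0.0006349 = 0.9525 m³/day.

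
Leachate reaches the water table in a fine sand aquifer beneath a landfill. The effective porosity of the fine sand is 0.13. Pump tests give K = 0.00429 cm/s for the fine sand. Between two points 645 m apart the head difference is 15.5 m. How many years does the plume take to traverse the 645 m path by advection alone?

2.58

Convert K: 0.00429 cm/s × 864 = 3.707 m/day.
Hydraulic gradient i = Δh / L = 15.5 / 645 = 0.02403.
Darcy flux q = K · i = 3.707 × 0.02403 = 0.08907 m/day.
Seepage velocity v = q / n_e = 0.08907 / 0.13 = 0.6852 m/day.
Travel time t = L / v = 645 / 0.6852 = 941.4 days = 2.577 years.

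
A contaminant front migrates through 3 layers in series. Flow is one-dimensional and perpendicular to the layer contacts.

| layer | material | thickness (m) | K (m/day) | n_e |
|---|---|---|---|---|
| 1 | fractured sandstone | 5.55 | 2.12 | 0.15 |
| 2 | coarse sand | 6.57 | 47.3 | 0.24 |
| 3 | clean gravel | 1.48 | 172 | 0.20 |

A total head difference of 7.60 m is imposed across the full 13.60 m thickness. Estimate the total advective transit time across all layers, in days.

With flow normal to the layers, continuity requires the same specific discharge q through every layer.
Σ(b_i/K_i) = 5.55/2.12 + 6.57/47.3 + 1.48/172 = 2.765 d.
q = Δh / Σ(b_i/K_i) = 7.60 / 2.765 = 2.748 m/day.
In each layer the seepage velocity is v_i = q/n_i, so the layer transit time is t_i = b_i·n_i / q:
  layer 1 (fractured sandstone): t_1 = 5.55 × 0.15 / 2.748 = 0.3029 d
  layer 2 (coarse sand): t_2 = 6.57 × 0.24 / 2.748 = 0.5738 d
  layer 3 (clean gravel): t_3 = 1.48 × 0.20 / 2.748 = 0.1077 d
Total t = Σ t_i = 0.9844 days.

0.984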